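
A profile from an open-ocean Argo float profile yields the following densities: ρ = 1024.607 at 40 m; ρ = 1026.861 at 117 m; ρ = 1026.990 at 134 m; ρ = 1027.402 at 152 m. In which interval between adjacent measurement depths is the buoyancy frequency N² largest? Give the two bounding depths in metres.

Compute the density gradient over each adjacent pair:
  40–117 m: Δρ/Δz = 2.254/77 = 0.029 kg m⁻⁴
  117–134 m: Δρ/Δz = 0.129/17 = 7.6 × 10⁻³ kg m⁻⁴
  134–152 m: Δρ/Δz = 0.412/18 = 0.023 kg m⁻⁴
The largest gradient is in the 40–117 m interval — the pycnocline.

40–117 m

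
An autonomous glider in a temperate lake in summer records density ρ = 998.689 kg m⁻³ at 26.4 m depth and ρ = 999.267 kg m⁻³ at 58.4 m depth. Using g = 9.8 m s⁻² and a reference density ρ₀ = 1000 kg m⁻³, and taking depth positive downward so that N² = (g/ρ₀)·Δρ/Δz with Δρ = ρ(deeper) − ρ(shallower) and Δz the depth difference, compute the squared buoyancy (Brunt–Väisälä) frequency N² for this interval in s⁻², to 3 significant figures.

Δρ = 999.267 − 998.689 = 0.578 kg m⁻³ over Δz = 58.4 − 26.4 = 32 m.
N² = (9.8/1000) × (0.578/32) = 1.7701 × 10⁻⁴ s⁻² ≈ 1.77 × 10⁻⁴ s⁻².

1.77 × 10⁻⁴ s⁻²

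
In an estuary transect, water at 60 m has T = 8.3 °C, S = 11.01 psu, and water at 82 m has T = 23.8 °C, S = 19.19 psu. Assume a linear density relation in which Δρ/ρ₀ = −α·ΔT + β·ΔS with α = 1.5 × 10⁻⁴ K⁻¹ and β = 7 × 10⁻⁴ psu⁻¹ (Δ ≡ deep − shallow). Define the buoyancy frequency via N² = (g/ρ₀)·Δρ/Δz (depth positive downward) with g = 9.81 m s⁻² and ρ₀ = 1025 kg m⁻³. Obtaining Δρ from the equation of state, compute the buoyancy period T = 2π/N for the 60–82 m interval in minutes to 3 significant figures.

2.69 min

ΔT = +15.5 K, ΔS = +8.18 psu (deep − shallow).
Δρ/ρ₀ = −αΔT + βΔS = -2.325 × 10⁻³ + 5.726 × 10⁻³ = 3.401 × 10⁻³, so Δρ ≈ 3.486 kg m⁻³.
N² = (g/ρ₀)·Δρ/Δz = g·(Δρ/ρ₀)/Δz = 9.81 × 3.401 × 10⁻³ / 22 = 1.5165 × 10⁻³ s⁻².
N = √(1.5165 × 10⁻³) = 0.038942 rad s⁻¹ → T = 2π/N = 161.35 s = 2.6892 min ≈ 2.69 min.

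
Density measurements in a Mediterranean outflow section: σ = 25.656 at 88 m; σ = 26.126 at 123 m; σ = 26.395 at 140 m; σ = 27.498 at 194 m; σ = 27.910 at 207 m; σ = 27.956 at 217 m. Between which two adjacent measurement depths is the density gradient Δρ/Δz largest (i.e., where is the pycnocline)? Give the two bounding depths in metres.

194–207 m

Compute the density gradient over each adjacent pair:
  88–123 m: Δρ/Δz = 0.470/35 = 0.013 kg m⁻⁴
  123–140 m: Δρ/Δz = 0.269/17 = 0.016 kg m⁻⁴
  140–194 m: Δρ/Δz = 1.103/54 = 0.020 kg m⁻⁴
  194–207 m: Δρ/Δz = 0.412/13 = 0.032 kg m⁻⁴
  207–217 m: Δρ/Δz = 0.046/10 = 4.6 × 10⁻³ kg m⁻⁴
The largest gradient is in the 194–207 m interval — the pycnocline.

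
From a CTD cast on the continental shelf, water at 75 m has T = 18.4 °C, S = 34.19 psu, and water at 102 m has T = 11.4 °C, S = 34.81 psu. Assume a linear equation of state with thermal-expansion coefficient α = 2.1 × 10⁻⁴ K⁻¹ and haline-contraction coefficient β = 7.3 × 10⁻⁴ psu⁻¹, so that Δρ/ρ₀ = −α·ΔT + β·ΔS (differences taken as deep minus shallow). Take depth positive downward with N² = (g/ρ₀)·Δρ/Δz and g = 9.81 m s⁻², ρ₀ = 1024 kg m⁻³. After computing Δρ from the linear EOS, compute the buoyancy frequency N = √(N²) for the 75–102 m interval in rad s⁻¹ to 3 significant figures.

ΔT = -7.0 K, ΔS = +0.62 psu (deep − shallow).
Δρ/ρ₀ = −αΔT + βΔS = 1.47 × 10⁻³ + 4.526 × 10⁻⁴ = 1.9226 × 10⁻³, so Δρ ≈ 1.969 kg m⁻³.
N² = (g/ρ₀)·Δρ/Δz = g·(Δρ/ρ₀)/Δz = 9.81 × 1.9226 × 10⁻³ / 27 = 6.9854 × 10⁻⁴ s⁻².
N = √(6.9854 × 10⁻⁴) = 0.026430 rad s⁻¹ ≈ 0.0264 rad s⁻¹.

0.0264 rad s⁻¹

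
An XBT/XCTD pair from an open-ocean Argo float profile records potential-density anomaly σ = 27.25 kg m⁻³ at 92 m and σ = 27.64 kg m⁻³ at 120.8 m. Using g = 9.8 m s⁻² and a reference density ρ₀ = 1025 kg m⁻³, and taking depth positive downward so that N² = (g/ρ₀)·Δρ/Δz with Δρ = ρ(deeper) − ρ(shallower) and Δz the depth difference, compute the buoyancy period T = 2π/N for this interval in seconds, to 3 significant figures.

552 s

Δρ = 1027.64 − 1027.25 = 0.39 kg m⁻³ over Δz = 120.8 − 92 = 28.8 m.
N² = (9.8/1025) × (0.39/28.8) = 1.2947 × 10⁻⁴ s⁻².
N = √(1.2947 × 10⁻⁴) = 0.011378 rad s⁻¹, so T = 2π/N = 552.22 s ≈ 552 s.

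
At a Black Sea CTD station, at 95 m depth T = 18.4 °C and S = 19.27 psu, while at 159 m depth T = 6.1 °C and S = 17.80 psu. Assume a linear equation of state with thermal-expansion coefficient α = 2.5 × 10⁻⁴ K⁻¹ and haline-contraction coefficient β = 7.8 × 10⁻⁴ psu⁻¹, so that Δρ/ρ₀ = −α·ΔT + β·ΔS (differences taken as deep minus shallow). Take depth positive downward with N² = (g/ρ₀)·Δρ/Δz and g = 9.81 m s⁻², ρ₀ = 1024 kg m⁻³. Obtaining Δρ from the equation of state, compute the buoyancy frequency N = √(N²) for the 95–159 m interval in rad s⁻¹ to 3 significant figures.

ΔT = -12.3 K, ΔS = -1.47 psu (deep − shallow).
Δρ/ρ₀ = −αΔT + βΔS = 3.075 × 10⁻³ − 1.1466 × 10⁻³ = 1.9284 × 10⁻³, so Δρ ≈ 1.975 kg m⁻³.
N² = (g/ρ₀)·Δρ/Δz = g·(Δρ/ρ₀)/Δz = 9.81 × 1.9284 × 10⁻³ / 64 = 2.9559 × 10⁻⁴ s⁻².
N = √(2.9559 × 10⁻⁴) = 0.017193 rad s⁻¹ ≈ 0.0172 rad s⁻¹.

0.0172 rad s⁻¹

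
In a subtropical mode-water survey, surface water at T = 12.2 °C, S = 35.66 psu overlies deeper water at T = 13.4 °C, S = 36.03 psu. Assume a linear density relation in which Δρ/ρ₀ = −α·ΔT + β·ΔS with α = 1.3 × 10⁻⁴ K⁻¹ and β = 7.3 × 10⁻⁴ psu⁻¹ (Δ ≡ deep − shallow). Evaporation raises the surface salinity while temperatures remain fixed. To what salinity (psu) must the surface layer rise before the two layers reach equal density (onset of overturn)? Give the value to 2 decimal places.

35.82 psu

Neutral buoyancy requires −α(T_deep − T_surf) + β(S_deep − S_surf′) = 0.
S_surf′ = S_deep − (α/β)·ΔT = 36.03 − (1.3 × 10⁻⁴/7.3 × 10⁻⁴)·(+1.2) = 35.8163 psu.
Increase required: 35.8163 − 35.66 = 0.1563 psu.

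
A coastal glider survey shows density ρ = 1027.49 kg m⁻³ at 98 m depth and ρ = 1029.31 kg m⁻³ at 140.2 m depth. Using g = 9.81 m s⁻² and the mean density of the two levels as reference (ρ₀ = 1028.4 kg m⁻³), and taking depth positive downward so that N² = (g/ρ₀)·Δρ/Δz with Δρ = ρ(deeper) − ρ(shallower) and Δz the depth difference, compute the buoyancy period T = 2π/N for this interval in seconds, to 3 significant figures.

Δρ = 1029.31 − 1027.49 = 1.82 kg m⁻³ over Δz = 140.2 − 98 = 42.2 m.
N² = (9.81/1028.4) × (1.82/42.2) = 4.1140 × 10⁻⁴ s⁻².
N = √(4.1140 × 10⁻⁴) = 0.020283 rad s⁻¹, so T = 2π/N = 309.78 s ≈ 310 s.

310 s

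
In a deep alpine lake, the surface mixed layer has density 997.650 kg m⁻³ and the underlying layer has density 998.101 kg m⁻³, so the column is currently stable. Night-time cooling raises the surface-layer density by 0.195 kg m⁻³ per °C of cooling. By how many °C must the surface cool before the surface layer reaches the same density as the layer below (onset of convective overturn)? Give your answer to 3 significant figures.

2.31 °C

Density deficit of the surface layer: 998.101 − 997.650 = 0.451 kg m⁻³.
Required change = 0.451 / 0.195 = 2.31 °C.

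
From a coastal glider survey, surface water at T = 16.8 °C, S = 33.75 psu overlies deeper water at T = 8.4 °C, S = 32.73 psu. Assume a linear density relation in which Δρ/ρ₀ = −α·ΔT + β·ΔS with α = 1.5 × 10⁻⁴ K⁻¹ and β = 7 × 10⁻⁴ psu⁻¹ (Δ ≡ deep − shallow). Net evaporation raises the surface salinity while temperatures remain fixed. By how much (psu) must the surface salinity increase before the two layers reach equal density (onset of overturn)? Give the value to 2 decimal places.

0.78 psu

Neutral buoyancy requires −α(T_deep − T_surf) + β(S_deep − S_surf′) = 0.
S_surf′ = S_deep − (α/β)·ΔT = 32.73 − (1.5 × 10⁻⁴/7 × 10⁻⁴)·(-8.4) = 34.5300 psu.
Increase required: 34.5300 − 33.75 = 0.7800 psu.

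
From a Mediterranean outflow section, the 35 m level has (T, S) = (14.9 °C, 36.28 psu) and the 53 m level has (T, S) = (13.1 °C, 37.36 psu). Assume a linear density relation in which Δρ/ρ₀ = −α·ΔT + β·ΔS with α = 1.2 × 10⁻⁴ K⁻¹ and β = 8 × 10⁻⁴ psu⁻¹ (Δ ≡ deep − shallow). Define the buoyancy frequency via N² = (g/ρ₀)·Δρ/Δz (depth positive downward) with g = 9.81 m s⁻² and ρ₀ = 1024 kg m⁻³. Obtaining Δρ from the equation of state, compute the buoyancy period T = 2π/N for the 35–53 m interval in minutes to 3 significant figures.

ΔT = -1.8 K, ΔS = +1.08 psu (deep − shallow).
Δρ/ρ₀ = −αΔT + βΔS = 2.16 × 10⁻⁴ + 8.64 × 10⁻⁴ = 1.08 × 10⁻³, so Δρ ≈ 1.106 kg m⁻³.
N² = (g/ρ₀)·Δρ/Δz = g·(Δρ/ρ₀)/Δz = 9.81 × 1.08 × 10⁻³ / 18 = 5.8860 × 10⁻⁴ s⁻².
N = √(5.8860 × 10⁻⁴) = 0.024261 rad s⁻¹ → T = 2π/N = 258.98 s = 4.3163 min ≈ 4.32 min.

4.32 min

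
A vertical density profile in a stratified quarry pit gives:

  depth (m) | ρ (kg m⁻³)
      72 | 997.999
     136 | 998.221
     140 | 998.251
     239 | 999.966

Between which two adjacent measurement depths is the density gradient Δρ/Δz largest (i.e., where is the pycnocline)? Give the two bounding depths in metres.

Compute the density gradient over each adjacent pair:
  72–136 m: Δρ/Δz = 0.222/64 = 3.5 × 10⁻³ kg m⁻⁴
  136–140 m: Δρ/Δz = 0.030/4 = 7.5 × 10⁻³ kg m⁻⁴
  140–239 m: Δρ/Δz = 1.715/99 = 0.017 kg m⁻⁴
The largest gradient is in the 140–239 m interval — the pycnocline.

140–239 m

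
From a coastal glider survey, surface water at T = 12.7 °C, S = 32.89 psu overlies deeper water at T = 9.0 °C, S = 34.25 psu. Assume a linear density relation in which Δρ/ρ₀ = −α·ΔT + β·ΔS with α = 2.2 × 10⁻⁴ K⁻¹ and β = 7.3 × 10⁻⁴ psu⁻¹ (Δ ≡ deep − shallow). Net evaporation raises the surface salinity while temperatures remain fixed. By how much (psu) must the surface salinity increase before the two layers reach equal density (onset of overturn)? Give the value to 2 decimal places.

2.48 psu

Neutral buoyancy requires −α(T_deep − T_surf) + β(S_deep − S_surf′) = 0.
S_surf′ = S_deep − (α/β)·ΔT = 34.25 − (2.2 × 10⁻⁴/7.3 × 10⁻⁴)·(-3.7) = 35.3651 psu.
Increase required: 35.3651 − 32.89 = 2.4751 psu.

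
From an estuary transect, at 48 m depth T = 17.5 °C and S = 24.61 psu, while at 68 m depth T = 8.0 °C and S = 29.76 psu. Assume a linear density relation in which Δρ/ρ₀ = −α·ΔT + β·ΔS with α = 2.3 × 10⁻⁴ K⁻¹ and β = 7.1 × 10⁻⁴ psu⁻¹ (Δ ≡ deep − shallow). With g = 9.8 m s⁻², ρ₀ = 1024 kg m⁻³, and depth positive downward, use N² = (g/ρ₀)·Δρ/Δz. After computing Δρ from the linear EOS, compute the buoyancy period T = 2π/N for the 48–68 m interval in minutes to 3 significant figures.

ΔT = -9.5 K, ΔS = +5.15 psu (deep − shallow).
Δρ/ρ₀ = −αΔT + βΔS = 2.185 × 10⁻³ + 3.6565 × 10⁻³ = 5.8415 × 10⁻³, so Δρ ≈ 5.982 kg m⁻³.
N² = (g/ρ₀)·Δρ/Δz = g·(Δρ/ρ₀)/Δz = 9.8 × 5.8415 × 10⁻³ / 20 = 2.8623 × 10⁻³ s⁻².
N = √(2.8623 × 10⁻³) = 0.053500 rad s⁻¹ → T = 2π/N = 117.44 s = 1.9573 min ≈ 1.96 min.

1.96 min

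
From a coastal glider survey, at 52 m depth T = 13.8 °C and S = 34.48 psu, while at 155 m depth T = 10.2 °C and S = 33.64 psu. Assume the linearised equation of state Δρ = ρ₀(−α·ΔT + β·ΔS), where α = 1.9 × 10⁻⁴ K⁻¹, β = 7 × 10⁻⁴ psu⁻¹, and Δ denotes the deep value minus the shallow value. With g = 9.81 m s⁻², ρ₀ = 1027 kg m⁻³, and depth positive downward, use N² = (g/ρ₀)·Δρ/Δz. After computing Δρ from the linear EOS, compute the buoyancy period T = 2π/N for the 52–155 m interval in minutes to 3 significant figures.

34.6 min

ΔT = -3.6 K, ΔS = -0.84 psu (deep − shallow).
Δρ/ρ₀ = −αΔT + βΔS = 6.84 × 10⁻⁴ − 5.88 × 10⁻⁴ = 9.60 × 10⁻⁵, so Δρ ≈ 0.09859 kg m⁻³.
N² = (g/ρ₀)·Δρ/Δz = g·(Δρ/ρ₀)/Δz = 9.81 × 9.60 × 10⁻⁵ / 103 = 9.1433 × 10⁻⁶ s⁻².
N = √(9.1433 × 10⁻⁶) = 3.0238 × 10⁻³ rad s⁻¹ → T = 2π/N = 2.0779 × 10³ s = 34.632 min ≈ 34.6 min.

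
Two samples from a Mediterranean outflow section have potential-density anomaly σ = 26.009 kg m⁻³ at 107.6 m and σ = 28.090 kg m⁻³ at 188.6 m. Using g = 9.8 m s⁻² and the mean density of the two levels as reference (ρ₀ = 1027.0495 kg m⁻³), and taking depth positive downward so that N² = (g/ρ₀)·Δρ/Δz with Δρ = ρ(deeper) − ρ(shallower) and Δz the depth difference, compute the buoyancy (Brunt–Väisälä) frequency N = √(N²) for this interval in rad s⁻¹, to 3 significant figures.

0.0157 rad s⁻¹

Δρ = 1028.090 − 1026.009 = 2.081 kg m⁻³ over Δz = 188.6 − 107.6 = 81 m.
N² = (9.8/1027.0495) × (2.081/81) = 2.4514 × 10⁻⁴ s⁻².
N = √(2.4514 × 10⁻⁴) = 0.015657 rad s⁻¹ ≈ 0.0157 rad s⁻¹.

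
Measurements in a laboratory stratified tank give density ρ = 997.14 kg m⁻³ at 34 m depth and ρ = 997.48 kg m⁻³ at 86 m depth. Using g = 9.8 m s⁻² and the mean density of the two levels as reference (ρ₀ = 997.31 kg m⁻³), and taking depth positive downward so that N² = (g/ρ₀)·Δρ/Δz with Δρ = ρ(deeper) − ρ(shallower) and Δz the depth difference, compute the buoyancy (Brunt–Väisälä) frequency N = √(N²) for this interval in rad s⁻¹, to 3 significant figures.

8.02 × 10⁻³ rad s⁻¹

Δρ = 997.48 − 997.14 = 0.34 kg m⁻³ over Δz = 86 − 34 = 52 m.
N² = (9.8/997.31) × (0.34/52) = 6.4250 × 10⁻⁵ s⁻².
N = √(6.4250 × 10⁻⁵) = 8.0156 × 10⁻³ rad s⁻¹ ≈ 8.02 × 10⁻³ rad s⁻¹.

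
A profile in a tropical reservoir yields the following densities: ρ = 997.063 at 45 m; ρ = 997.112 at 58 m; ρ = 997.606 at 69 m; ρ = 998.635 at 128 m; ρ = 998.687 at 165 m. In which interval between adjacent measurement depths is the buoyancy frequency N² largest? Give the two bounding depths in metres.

58–69 m

Compute the density gradient over each adjacent pair:
  45–58 m: Δρ/Δz = 0.049/13 = 3.8 × 10⁻³ kg m⁻⁴
  58–69 m: Δρ/Δz = 0.494/11 = 0.045 kg m⁻⁴
  69–128 m: Δρ/Δz = 1.029/59 = 0.017 kg m⁻⁴
  128–165 m: Δρ/Δz = 0.052/37 = 1.4 × 10⁻³ kg m⁻⁴
The largest gradient is in the 58–69 m interval — the pycnocline.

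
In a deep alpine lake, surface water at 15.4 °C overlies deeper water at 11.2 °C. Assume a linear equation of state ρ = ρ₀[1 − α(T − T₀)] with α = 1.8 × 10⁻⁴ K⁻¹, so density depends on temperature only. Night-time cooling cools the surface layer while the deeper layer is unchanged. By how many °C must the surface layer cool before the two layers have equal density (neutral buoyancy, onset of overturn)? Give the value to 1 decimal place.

4.2 °C

With temperature the only control, equal density requires T_surf′ = T_deep.
T_surf′ = 11.2 °C.
Cooling required: 15.4 − 11.2 = 4.2 °C.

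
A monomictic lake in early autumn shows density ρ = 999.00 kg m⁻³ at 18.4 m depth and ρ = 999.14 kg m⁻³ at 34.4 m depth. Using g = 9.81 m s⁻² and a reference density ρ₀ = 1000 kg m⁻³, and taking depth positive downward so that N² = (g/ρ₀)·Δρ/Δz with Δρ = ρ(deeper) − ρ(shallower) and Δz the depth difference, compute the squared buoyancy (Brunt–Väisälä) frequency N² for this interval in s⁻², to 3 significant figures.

Δρ = 999.14 − 999.00 = 0.14 kg m⁻³ over Δz = 34.4 − 18.4 = 16 m.
N² = (9.81/1000) × (0.14/16) = 8.5838 × 10⁻⁵ s⁻² ≈ 8.58 × 10⁻⁵ s⁻².

8.58 × 10⁻⁵ s⁻²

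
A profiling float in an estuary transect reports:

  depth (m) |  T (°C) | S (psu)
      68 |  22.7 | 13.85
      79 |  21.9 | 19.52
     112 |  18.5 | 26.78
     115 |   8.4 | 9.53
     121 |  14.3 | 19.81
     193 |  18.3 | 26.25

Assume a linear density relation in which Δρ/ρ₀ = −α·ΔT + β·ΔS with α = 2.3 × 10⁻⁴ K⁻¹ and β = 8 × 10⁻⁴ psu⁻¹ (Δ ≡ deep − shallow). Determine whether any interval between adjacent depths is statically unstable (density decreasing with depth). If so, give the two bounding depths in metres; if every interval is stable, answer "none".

112–115 m

Evaluate Δρ/ρ₀ = −αΔT + βΔS across each adjacent pair:
  68–79 m: −αΔT+βΔS = −(2.3 × 10⁻⁴)(-0.8)+(8 × 10⁻⁴)(+5.67) = 4.7 × 10⁻³ → stable
  79–112 m: −αΔT+βΔS = −(2.3 × 10⁻⁴)(-3.4)+(8 × 10⁻⁴)(+7.26) = 6.6 × 10⁻³ → stable
  112–115 m: −αΔT+βΔS = −(2.3 × 10⁻⁴)(-10.1)+(8 × 10⁻⁴)(-17.25) = -0.011 → UNSTABLE
  115–121 m: −αΔT+βΔS = −(2.3 × 10⁻⁴)(+5.9)+(8 × 10⁻⁴)(+10.28) = 6.9 × 10⁻³ → stable
  121–193 m: −αΔT+βΔS = −(2.3 × 10⁻⁴)(+4.0)+(8 × 10⁻⁴)(+6.44) = 4.2 × 10⁻³ → stable
The 112–115 m interval has Δρ < 0: lighter water underlies denser water.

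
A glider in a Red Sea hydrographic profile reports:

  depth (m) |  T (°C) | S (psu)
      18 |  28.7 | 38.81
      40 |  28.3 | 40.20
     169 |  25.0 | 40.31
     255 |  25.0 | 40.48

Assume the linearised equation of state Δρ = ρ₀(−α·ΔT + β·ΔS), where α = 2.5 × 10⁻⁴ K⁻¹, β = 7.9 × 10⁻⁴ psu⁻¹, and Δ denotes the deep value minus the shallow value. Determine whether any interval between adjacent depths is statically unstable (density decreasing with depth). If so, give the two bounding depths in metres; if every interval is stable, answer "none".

none

Evaluate Δρ/ρ₀ = −αΔT + βΔS across each adjacent pair:
  18–40 m: −αΔT+βΔS = −(2.5 × 10⁻⁴)(-0.4)+(7.9 × 10⁻⁴)(+1.39) = 1.2 × 10⁻³ → stable
  40–169 m: −αΔT+βΔS = −(2.5 × 10⁻⁴)(-3.3)+(7.9 × 10⁻⁴)(+0.11) = 9.1 × 10⁻⁴ → stable
  169–255 m: −αΔT+βΔS = −(2.5 × 10⁻⁴)(+0.0)+(7.9 × 10⁻⁴)(+0.17) = 1.3 × 10⁻⁴ → stable
Every interval has Δρ > 0: the column is stably stratified throughout.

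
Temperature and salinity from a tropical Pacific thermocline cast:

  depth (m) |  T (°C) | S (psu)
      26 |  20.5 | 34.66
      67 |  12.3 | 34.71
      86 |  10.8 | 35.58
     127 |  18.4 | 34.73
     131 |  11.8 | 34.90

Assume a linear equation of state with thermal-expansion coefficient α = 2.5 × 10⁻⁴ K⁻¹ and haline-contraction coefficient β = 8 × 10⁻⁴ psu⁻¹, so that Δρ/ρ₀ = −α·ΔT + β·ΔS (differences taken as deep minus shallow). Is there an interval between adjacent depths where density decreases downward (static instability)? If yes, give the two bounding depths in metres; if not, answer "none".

Evaluate Δρ/ρ₀ = −αΔT + βΔS across each adjacent pair:
  26–67 m: −αΔT+βΔS = −(2.5 × 10⁻⁴)(-8.2)+(8 × 10⁻⁴)(+0.05) = 2.1 × 10⁻³ → stable
  67–86 m: −αΔT+βΔS = −(2.5 × 10⁻⁴)(-1.5)+(8 × 10⁻⁴)(+0.87) = 1.1 × 10⁻³ → stable
  86–127 m: −αΔT+βΔS = −(2.5 × 10⁻⁴)(+7.6)+(8 × 10⁻⁴)(-0.85) = -2.6 × 10⁻³ → UNSTABLE
  127–131 m: −αΔT+βΔS = −(2.5 × 10⁻⁴)(-6.6)+(8 × 10⁻⁴)(+0.17) = 1.8 × 10⁻³ → stable
The 86–127 m interval has Δρ < 0: lighter water underlies denser water.

86–127 m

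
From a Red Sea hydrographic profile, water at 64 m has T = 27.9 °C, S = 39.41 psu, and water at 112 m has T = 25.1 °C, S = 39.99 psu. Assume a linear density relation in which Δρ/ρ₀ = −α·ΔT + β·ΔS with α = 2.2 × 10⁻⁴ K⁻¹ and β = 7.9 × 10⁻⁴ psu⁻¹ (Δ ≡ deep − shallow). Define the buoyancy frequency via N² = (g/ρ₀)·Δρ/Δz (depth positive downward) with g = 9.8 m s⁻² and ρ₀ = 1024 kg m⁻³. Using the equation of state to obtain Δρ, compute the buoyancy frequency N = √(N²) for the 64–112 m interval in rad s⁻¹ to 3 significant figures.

ΔT = -2.8 K, ΔS = +0.58 psu (deep − shallow).
Δρ/ρ₀ = −αΔT + βΔS = 6.16 × 10⁻⁴ + 4.582 × 10⁻⁴ = 1.0742 × 10⁻³, so Δρ ≈ 1.100 kg m⁻³.
N² = (g/ρ₀)·Δρ/Δz = g·(Δρ/ρ₀)/Δz = 9.8 × 1.0742 × 10⁻³ / 48 = 2.1932 × 10⁻⁴ s⁻².
N = √(2.1932 × 10⁻⁴) = 0.014809 rad s⁻¹ ≈ 0.0148 rad s⁻¹.

0.0148 rad s⁻¹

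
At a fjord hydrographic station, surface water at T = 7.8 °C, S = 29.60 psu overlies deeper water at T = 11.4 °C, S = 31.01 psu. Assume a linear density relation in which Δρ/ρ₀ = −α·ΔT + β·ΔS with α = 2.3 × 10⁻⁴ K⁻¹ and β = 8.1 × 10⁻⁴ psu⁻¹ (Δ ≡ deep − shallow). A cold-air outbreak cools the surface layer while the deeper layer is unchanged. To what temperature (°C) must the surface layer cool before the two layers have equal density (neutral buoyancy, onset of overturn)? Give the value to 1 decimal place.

6.4 °C

Neutral buoyancy requires Δρ = 0, i.e. −α(T_deep − T_surf′) + β(S_deep − S_surf) = 0.
T_surf′ = T_deep − (β/α)·ΔS = 11.4 − (8.1 × 10⁻⁴/2.3 × 10⁻⁴)·(+1.41) = 6.434 °C.
Cooling required: 7.8 − (6.434) = 1.366 °C.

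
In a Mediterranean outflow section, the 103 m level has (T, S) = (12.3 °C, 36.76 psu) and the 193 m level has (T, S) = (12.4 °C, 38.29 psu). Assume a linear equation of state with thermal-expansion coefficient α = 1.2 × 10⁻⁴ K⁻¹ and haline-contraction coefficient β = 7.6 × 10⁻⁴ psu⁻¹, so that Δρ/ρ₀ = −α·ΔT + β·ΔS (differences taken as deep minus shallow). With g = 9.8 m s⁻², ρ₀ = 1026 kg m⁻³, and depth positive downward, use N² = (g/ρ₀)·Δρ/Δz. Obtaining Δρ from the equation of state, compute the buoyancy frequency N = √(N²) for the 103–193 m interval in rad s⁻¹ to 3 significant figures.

0.0112 rad s⁻¹

ΔT = +0.1 K, ΔS = +1.53 psu (deep − shallow).
Δρ/ρ₀ = −αΔT + βΔS = -1.20 × 10⁻⁵ + 1.1628 × 10⁻³ = 1.1508 × 10⁻³, so Δρ ≈ 1.181 kg m⁻³.
N² = (g/ρ₀)·Δρ/Δz = g·(Δρ/ρ₀)/Δz = 9.8 × 1.1508 × 10⁻³ / 90 = 1.2531 × 10⁻⁴ s⁻².
N = √(1.2531 × 10⁻⁴) = 0.011194 rad s⁻¹ ≈ 0.0112 rad s⁻¹.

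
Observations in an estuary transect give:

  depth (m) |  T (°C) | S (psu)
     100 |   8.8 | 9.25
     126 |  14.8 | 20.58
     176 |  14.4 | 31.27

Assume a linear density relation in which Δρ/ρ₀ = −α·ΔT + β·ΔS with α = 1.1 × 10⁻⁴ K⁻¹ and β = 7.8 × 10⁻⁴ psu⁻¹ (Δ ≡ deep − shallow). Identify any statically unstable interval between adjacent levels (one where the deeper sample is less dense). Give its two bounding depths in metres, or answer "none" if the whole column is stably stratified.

Evaluate Δρ/ρ₀ = −αΔT + βΔS across each adjacent pair:
  100–126 m: −αΔT+βΔS = −(1.1 × 10⁻⁴)(+6.0)+(7.8 × 10⁻⁴)(+11.33) = 8.2 × 10⁻³ → stable
  126–176 m: −αΔT+βΔS = −(1.1 × 10⁻⁴)(-0.4)+(7.8 × 10⁻⁴)(+10.69) = 8.4 × 10⁻³ → stable
Every interval has Δρ > 0: the column is stably stratified throughout.

none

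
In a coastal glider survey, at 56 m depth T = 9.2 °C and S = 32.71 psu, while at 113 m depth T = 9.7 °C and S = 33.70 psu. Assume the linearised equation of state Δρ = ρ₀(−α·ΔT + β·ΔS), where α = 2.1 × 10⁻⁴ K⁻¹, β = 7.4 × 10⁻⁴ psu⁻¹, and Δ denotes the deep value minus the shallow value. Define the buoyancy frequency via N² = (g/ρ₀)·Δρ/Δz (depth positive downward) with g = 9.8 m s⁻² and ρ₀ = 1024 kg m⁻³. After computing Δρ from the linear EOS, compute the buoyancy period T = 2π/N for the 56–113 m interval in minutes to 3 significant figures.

ΔT = +0.5 K, ΔS = +0.99 psu (deep − shallow).
Δρ/ρ₀ = −αΔT + βΔS = -1.05 × 10⁻⁴ + 7.326 × 10⁻⁴ = 6.276 × 10⁻⁴, so Δρ ≈ 0.6427 kg m⁻³.
N² = (g/ρ₀)·Δρ/Δz = g·(Δρ/ρ₀)/Δz = 9.8 × 6.276 × 10⁻⁴ / 57 = 1.0790 × 10⁻⁴ s⁻².
N = √(1.0790 × 10⁻⁴) = 0.010387 rad s⁻¹ → T = 2π/N = 604.91 s = 10.082 min ≈ 10.1 min.

10.1 min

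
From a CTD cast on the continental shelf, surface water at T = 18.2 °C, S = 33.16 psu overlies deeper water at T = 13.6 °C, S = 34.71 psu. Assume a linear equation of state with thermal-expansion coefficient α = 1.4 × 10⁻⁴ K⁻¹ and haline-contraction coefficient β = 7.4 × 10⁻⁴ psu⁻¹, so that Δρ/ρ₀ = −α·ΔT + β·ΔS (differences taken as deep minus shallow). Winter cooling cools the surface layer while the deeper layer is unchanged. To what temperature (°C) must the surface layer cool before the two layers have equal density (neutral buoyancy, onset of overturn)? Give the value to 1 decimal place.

Neutral buoyancy requires Δρ = 0, i.e. −α(T_deep − T_surf′) + β(S_deep − S_surf) = 0.
T_surf′ = T_deep − (β/α)·ΔS = 13.6 − (7.4 × 10⁻⁴/1.4 × 10⁻⁴)·(+1.55) = 5.407 °C.
Cooling required: 18.2 − (5.407) = 12.793 °C.

5.4 °C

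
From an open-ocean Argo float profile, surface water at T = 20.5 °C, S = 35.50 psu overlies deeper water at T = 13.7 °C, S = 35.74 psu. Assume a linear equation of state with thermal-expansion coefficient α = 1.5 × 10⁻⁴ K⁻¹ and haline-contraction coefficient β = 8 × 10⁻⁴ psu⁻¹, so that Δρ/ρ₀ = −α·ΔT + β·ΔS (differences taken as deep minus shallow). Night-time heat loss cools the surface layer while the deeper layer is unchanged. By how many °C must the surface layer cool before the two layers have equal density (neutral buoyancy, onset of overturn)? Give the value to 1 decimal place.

Neutral buoyancy requires Δρ = 0, i.e. −α(T_deep − T_surf′) + β(S_deep − S_surf) = 0.
T_surf′ = T_deep − (β/α)·ΔS = 13.7 − (8 × 10⁻⁴/1.5 × 10⁻⁴)·(+0.24) = 12.420 °C.
Cooling required: 20.5 − (12.420) = 8.080 °C.

8.1 °C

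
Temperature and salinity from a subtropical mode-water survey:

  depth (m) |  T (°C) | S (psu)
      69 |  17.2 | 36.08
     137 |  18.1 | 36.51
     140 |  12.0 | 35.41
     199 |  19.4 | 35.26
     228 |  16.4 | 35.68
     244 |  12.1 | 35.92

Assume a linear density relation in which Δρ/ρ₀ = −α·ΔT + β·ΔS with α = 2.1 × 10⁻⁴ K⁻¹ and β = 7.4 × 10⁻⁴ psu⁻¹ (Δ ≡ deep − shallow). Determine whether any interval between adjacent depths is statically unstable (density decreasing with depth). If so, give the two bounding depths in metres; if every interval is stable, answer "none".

Evaluate Δρ/ρ₀ = −αΔT + βΔS across each adjacent pair:
  69–137 m: −αΔT+βΔS = −(2.1 × 10⁻⁴)(+0.9)+(7.4 × 10⁻⁴)(+0.43) = 1.3 × 10⁻⁴ → stable
  137–140 m: −αΔT+βΔS = −(2.1 × 10⁻⁴)(-6.1)+(7.4 × 10⁻⁴)(-1.10) = 4.7 × 10⁻⁴ → stable
  140–199 m: −αΔT+βΔS = −(2.1 × 10⁻⁴)(+7.4)+(7.4 × 10⁻⁴)(-0.15) = -1.7 × 10⁻³ → UNSTABLE
  199–228 m: −αΔT+βΔS = −(2.1 × 10⁻⁴)(-3.0)+(7.4 × 10⁻⁴)(+0.42) = 9.4 × 10⁻⁴ → stable
  228–244 m: −αΔT+βΔS = −(2.1 × 10⁻⁴)(-4.3)+(7.4 × 10⁻⁴)(+0.24) = 1.1 × 10⁻³ → stable
The 140–199 m interval has Δρ < 0: lighter water underlies denser water.

140–199 m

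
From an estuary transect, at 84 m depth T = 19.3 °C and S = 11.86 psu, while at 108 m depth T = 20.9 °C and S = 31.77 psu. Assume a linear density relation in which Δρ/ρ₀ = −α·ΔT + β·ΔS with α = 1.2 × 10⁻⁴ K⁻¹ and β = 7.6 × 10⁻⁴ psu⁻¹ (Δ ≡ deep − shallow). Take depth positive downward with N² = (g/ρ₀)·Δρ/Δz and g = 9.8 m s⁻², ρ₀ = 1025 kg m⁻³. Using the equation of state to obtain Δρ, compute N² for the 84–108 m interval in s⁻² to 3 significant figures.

ΔT = +1.6 K, ΔS = +19.91 psu (deep − shallow).
Δρ/ρ₀ = −αΔT + βΔS = -1.92 × 10⁻⁴ + 0.0151316 = 0.0149396, so Δρ ≈ 15.31 kg m⁻³.
N² = (g/ρ₀)·Δρ/Δz = g·(Δρ/ρ₀)/Δz = 9.8 × 0.0149396 / 24 = 6.1003 × 10⁻³ s⁻² ≈ 6.10 × 10⁻³ s⁻².

6.10 × 10⁻³ s⁻²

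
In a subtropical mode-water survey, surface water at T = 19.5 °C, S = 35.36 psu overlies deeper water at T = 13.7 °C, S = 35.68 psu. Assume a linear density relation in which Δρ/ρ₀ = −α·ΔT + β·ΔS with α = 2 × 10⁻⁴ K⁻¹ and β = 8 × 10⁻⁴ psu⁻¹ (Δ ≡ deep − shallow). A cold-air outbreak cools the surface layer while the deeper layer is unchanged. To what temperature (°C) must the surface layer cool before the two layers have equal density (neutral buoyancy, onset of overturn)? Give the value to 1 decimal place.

12.4 °C

Neutral buoyancy requires Δρ = 0, i.e. −α(T_deep − T_surf′) + β(S_deep − S_surf) = 0.
T_surf′ = T_deep − (β/α)·ΔS = 13.7 − (8 × 10⁻⁴/2 × 10⁻⁴)·(+0.32) = 12.420 °C.
Cooling required: 19.5 − (12.420) = 7.080 °C.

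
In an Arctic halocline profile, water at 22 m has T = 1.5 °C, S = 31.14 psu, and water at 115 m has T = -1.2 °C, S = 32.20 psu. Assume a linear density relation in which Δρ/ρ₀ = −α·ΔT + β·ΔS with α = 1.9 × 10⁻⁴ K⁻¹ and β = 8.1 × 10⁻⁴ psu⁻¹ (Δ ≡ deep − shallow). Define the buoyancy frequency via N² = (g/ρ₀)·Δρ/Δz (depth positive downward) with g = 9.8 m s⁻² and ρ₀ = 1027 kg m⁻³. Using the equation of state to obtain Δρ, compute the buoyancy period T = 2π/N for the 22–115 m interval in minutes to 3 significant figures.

ΔT = -2.7 K, ΔS = +1.06 psu (deep − shallow).
Δρ/ρ₀ = −αΔT + βΔS = 5.13 × 10⁻⁴ + 8.586 × 10⁻⁴ = 1.3716 × 10⁻³, so Δρ ≈ 1.409 kg m⁻³.
N² = (g/ρ₀)·Δρ/Δz = g·(Δρ/ρ₀)/Δz = 9.8 × 1.3716 × 10⁻³ / 93 = 1.4453 × 10⁻⁴ s⁻².
N = √(1.4453 × 10⁻⁴) = 0.012022 rad s⁻¹ → T = 2π/N = 522.64 s = 8.7107 min ≈ 8.71 min.

8.71 min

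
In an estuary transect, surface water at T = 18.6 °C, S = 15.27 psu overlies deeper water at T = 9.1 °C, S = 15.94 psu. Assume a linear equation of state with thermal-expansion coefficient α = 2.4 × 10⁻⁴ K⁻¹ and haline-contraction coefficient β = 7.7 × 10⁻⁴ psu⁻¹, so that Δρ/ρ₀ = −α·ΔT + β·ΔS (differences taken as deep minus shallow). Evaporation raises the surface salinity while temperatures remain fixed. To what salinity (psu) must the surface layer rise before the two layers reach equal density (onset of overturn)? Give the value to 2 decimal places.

Neutral buoyancy requires −α(T_deep − T_surf) + β(S_deep − S_surf′) = 0.
S_surf′ = S_deep − (α/β)·ΔT = 15.94 − (2.4 × 10⁻⁴/7.7 × 10⁻⁴)·(-9.5) = 18.9010 psu.
Increase required: 18.9010 − 15.27 = 3.6310 psu.

18.90 psu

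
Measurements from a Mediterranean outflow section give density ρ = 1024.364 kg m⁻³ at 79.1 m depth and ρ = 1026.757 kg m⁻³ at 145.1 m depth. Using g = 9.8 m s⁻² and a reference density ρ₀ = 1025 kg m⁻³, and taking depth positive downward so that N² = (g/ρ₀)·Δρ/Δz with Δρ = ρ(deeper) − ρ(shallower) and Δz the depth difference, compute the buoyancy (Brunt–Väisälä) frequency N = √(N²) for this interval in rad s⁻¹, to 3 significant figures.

0.0186 rad s⁻¹

Δρ = 1026.757 − 1024.364 = 2.393 kg m⁻³ over Δz = 145.1 − 79.1 = 66 m.
N² = (9.8/1025) × (2.393/66) = 3.4666 × 10⁻⁴ s⁻².
N = √(3.4666 × 10⁻⁴) = 0.018619 rad s⁻¹ ≈ 0.0186 rad s⁻¹.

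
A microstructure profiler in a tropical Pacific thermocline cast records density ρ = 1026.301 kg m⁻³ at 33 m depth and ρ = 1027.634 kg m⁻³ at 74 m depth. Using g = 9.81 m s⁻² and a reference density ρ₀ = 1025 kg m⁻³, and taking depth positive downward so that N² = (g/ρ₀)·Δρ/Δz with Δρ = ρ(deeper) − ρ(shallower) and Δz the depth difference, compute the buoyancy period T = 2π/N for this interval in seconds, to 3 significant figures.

356 s

Δρ = 1027.634 − 1026.301 = 1.333 kg m⁻³ over Δz = 74 − 33 = 41 m.
N² = (9.81/1025) × (1.333/41) = 3.1117 × 10⁻⁴ s⁻².
N = √(3.1117 × 10⁻⁴) = 0.017640 rad s⁻¹, so T = 2π/N = 356.19 s ≈ 356 s.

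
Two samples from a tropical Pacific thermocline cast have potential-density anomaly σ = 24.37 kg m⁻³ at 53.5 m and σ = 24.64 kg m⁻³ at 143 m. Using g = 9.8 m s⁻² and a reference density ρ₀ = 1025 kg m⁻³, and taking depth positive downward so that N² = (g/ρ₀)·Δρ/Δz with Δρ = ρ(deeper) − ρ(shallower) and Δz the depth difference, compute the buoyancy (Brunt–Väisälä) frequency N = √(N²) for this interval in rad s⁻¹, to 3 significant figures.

Δρ = 1024.64 − 1024.37 = 0.27 kg m⁻³ over Δz = 143 − 53.5 = 89.5 m.
N² = (9.8/1025) × (0.27/89.5) = 2.8843 × 10⁻⁵ s⁻².
N = √(2.8843 × 10⁻⁵) = 5.3706 × 10⁻³ rad s⁻¹ ≈ 5.37 × 10⁻³ rad s⁻¹.

5.37 × 10⁻³ rad s⁻¹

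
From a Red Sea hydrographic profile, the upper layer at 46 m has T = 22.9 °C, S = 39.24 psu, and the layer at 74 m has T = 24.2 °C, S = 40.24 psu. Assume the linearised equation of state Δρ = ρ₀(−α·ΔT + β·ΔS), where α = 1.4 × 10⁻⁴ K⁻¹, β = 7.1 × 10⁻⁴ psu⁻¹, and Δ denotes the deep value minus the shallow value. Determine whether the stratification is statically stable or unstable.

stable

ΔT = 24.2 − 22.9 = +1.3 K and ΔS = 40.24 − 39.24 = +1.00 psu (deep − shallow).
−αΔT = -1.82 × 10⁻⁴; βΔS = 7.10 × 10⁻⁴; sum Δρ/ρ₀ = 5.28 × 10⁻⁴.
Δρ/ρ₀ > 0, so Δρ > 0: deeper water is denser → statically stable.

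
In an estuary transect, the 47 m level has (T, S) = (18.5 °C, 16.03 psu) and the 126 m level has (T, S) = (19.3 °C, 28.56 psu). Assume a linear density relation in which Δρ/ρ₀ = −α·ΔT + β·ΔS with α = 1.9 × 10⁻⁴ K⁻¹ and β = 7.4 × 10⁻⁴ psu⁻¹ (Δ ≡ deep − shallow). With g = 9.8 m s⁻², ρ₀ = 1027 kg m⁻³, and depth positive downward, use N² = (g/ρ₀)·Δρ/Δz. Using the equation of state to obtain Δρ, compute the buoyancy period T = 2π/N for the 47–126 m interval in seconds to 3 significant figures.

ΔT = +0.8 K, ΔS = +12.53 psu (deep − shallow).
Δρ/ρ₀ = −αΔT + βΔS = -1.52 × 10⁻⁴ + 9.2722 × 10⁻³ = 9.1202 × 10⁻³, so Δρ ≈ 9.366 kg m⁻³.
N² = (g/ρ₀)·Δρ/Δz = g·(Δρ/ρ₀)/Δz = 9.8 × 9.1202 × 10⁻³ / 79 = 1.1314 × 10⁻³ s⁻².
N = √(1.1314 × 10⁻³) = 0.033636 rad s⁻¹ → T = 2π/N = 186.80 s ≈ 187 s.

187 s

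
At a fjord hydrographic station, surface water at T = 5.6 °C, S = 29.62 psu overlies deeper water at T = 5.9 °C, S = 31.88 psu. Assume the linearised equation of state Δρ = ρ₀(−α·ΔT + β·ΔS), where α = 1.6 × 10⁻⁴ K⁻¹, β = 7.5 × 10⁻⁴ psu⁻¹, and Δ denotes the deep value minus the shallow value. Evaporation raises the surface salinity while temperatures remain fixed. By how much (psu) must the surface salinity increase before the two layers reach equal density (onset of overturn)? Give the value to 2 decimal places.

2.20 psu

Neutral buoyancy requires −α(T_deep − T_surf) + β(S_deep − S_surf′) = 0.
S_surf′ = S_deep − (α/β)·ΔT = 31.88 − (1.6 × 10⁻⁴/7.5 × 10⁻⁴)·(+0.3) = 31.8160 psu.
Increase required: 31.8160 − 29.62 = 2.1960 psu.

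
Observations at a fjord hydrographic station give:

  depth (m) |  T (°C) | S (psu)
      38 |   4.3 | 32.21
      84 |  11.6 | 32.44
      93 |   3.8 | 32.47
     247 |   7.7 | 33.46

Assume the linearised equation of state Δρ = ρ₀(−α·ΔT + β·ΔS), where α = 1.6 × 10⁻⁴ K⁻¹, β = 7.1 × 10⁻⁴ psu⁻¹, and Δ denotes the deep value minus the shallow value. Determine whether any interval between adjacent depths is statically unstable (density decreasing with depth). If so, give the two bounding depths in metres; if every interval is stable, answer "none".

38–84 m

Evaluate Δρ/ρ₀ = −αΔT + βΔS across each adjacent pair:
  38–84 m: −αΔT+βΔS = −(1.6 × 10⁻⁴)(+7.3)+(7.1 × 10⁻⁴)(+0.23) = -1.0 × 10⁻³ → UNSTABLE
  84–93 m: −αΔT+βΔS = −(1.6 × 10⁻⁴)(-7.8)+(7.1 × 10⁻⁴)(+0.03) = 1.3 × 10⁻³ → stable
  93–247 m: −αΔT+βΔS = −(1.6 × 10⁻⁴)(+3.9)+(7.1 × 10⁻⁴)(+0.99) = 7.9 × 10⁻⁵ → stable
The 38–84 m interval has Δρ < 0: lighter water underlies denser water.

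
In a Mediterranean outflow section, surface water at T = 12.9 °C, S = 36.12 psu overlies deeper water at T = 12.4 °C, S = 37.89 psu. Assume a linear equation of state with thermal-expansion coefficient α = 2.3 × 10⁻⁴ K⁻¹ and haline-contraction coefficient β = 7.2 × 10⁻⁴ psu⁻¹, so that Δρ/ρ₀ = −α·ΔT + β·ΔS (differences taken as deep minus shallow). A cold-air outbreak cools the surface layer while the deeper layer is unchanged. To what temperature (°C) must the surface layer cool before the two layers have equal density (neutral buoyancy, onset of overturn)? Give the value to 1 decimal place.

6.9 °C

Neutral buoyancy requires Δρ = 0, i.e. −α(T_deep − T_surf′) + β(S_deep − S_surf) = 0.
T_surf′ = T_deep − (β/α)·ΔS = 12.4 − (7.2 × 10⁻⁴/2.3 × 10⁻⁴)·(+1.77) = 6.859 °C.
Cooling required: 12.9 − (6.859) = 6.041 °C.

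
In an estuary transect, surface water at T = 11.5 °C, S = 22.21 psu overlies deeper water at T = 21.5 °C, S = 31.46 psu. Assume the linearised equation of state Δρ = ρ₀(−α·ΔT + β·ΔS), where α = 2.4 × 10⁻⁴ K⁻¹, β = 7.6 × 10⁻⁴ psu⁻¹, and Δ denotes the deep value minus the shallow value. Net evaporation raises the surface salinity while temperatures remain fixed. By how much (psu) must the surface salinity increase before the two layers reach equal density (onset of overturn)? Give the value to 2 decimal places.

Neutral buoyancy requires −α(T_deep − T_surf) + β(S_deep − S_surf′) = 0.
S_surf′ = S_deep − (α/β)·ΔT = 31.46 − (2.4 × 10⁻⁴/7.6 × 10⁻⁴)·(+10.0) = 28.3021 psu.
Increase required: 28.3021 − 22.21 = 6.0921 psu.

6.09 psu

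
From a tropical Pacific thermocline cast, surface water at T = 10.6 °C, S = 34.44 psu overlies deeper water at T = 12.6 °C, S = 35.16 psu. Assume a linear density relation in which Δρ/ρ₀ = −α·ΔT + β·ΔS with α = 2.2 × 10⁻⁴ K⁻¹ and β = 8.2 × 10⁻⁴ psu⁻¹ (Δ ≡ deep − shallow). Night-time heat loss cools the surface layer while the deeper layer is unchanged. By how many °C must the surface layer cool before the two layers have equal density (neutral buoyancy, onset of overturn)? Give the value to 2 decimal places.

0.68 °C

Neutral buoyancy requires Δρ = 0, i.e. −α(T_deep − T_surf′) + β(S_deep − S_surf) = 0.
T_surf′ = T_deep − (β/α)·ΔS = 12.6 − (8.2 × 10⁻⁴/2.2 × 10⁻⁴)·(+0.72) = 9.9164 °C.
Cooling required: 10.6 − (9.9164) = 0.6836 °C.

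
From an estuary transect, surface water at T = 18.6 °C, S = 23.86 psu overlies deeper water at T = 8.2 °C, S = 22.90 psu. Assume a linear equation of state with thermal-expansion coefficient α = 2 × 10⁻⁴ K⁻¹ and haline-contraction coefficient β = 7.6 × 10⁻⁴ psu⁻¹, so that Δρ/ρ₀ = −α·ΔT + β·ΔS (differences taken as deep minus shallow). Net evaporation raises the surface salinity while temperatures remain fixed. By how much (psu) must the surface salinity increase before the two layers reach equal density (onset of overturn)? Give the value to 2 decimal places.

Neutral buoyancy requires −α(T_deep − T_surf) + β(S_deep − S_surf′) = 0.
S_surf′ = S_deep − (α/β)·ΔT = 22.90 − (2 × 10⁻⁴/7.6 × 10⁻⁴)·(-10.4) = 25.6368 psu.
Increase required: 25.6368 − 23.86 = 1.7768 psu.

1.78 psu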